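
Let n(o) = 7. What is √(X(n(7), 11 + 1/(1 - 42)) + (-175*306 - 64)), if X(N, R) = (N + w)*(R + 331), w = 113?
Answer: I*√21141814/41 ≈ 112.15*I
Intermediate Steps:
X(N, R) = (113 + N)*(331 + R) (X(N, R) = (N + 113)*(R + 331) = (113 + N)*(331 + R))
√(X(n(7), 11 + 1/(1 - 42)) + (-175*306 - 64)) = √((37403 + 113*(11 + 1/(1 - 42)) + 331*7 + 7*(11 + 1/(1 - 42))) + (-175*306 - 64)) = √((37403 + 113*(11 + 1/(-41)) + 2317 + 7*(11 + 1/(-41))) + (-53550 - 64)) = √((37403 + 113*(11 - 1/41) + 2317 + 7*(11 - 1/41)) - 53614) = √((37403 + 113*(450/41) + 2317 + 7*(450/41)) - 53614) = √((37403 + 50850/41 + 2317 + 3150/41) - 53614) = √(1682520/41 - 53614) = √(-515654/41) = I*√21141814/41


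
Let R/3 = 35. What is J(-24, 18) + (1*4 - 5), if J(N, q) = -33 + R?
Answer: 71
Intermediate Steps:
R = 105 (R = 3*35 = 105)
J(N, q) = 72 (J(N, q) = -33 + 105 = 72)
J(-24, 18) + (1*4 - 5) = 72 + (1*4 - 5) = 72 + (4 - 5) = 72 - 1 = 71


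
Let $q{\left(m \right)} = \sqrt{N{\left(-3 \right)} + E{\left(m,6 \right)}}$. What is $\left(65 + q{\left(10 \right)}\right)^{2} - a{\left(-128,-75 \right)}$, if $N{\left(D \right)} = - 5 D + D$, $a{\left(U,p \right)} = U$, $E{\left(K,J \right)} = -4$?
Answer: $4361 + 260 \sqrt{2} \approx 4728.7$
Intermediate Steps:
$N{\left(D \right)} = - 4 D$
$q{\left(m \right)} = 2 \sqrt{2}$ ($q{\left(m \right)} = \sqrt{\left(-4\right) \left(-3\right) - 4} = \sqrt{12 - 4} = \sqrt{8} = 2 \sqrt{2}$)
$\left(65 + q{\left(10 \right)}\right)^{2} - a{\left(-128,-75 \right)} = \left(65 + 2 \sqrt{2}\right)^{2} - -128 = \left(65 + 2 \sqrt{2}\right)^{2} + 128 = 128 + \left(65 + 2 \sqrt{2}\right)^{2}$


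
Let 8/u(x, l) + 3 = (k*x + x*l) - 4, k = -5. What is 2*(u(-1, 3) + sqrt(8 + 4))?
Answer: -16/5 + 4*sqrt(3) ≈ 3.7282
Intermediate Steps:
u(x, l) = 8/(-7 - 5*x + l*x) (u(x, l) = 8/(-3 + ((-5*x + x*l) - 4)) = 8/(-3 + ((-5*x + l*x) - 4)) = 8/(-3 + (-4 - 5*x + l*x)) = 8/(-7 - 5*x + l*x))
2*(u(-1, 3) + sqrt(8 + 4)) = 2*(8/(-7 - 5*(-1) + 3*(-1)) + sqrt(8 + 4)) = 2*(8/(-7 + 5 - 3) + sqrt(12)) = 2*(8/(-5) + 2*sqrt(3)) = 2*(8*(-1/5) + 2*sqrt(3)) = 2*(-8/5 + 2*sqrt(3)) = -16/5 + 4*sqrt(3)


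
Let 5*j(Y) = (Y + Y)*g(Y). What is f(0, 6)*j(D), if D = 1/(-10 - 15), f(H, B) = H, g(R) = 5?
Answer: 0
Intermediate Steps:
D = -1/25 (D = 1/(-25) = -1/25 ≈ -0.040000)
j(Y) = 2*Y (j(Y) = ((Y + Y)*5)/5 = ((2*Y)*5)/5 = (10*Y)/5 = 2*Y)
f(0, 6)*j(D) = 0*(2*(-1/25)) = 0*(-2/25) = 0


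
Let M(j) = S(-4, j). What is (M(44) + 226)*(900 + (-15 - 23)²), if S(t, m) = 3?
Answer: 536776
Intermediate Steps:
M(j) = 3
(M(44) + 226)*(900 + (-15 - 23)²) = (3 + 226)*(900 + (-15 - 23)²) = 229*(900 + (-38)²) = 229*(900 + 1444) = 229*2344 = 536776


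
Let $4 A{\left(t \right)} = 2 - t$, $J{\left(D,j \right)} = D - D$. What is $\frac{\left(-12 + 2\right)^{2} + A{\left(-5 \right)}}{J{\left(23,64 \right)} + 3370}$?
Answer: $\frac{407}{13480} \approx 0.030193$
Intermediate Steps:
$J{\left(D,j \right)} = 0$
$A{\left(t \right)} = \frac{1}{2} - \frac{t}{4}$ ($A{\left(t \right)} = \frac{2 - t}{4} = \frac{1}{2} - \frac{t}{4}$)
$\frac{\left(-12 + 2\right)^{2} + A{\left(-5 \right)}}{J{\left(23,64 \right)} + 3370} = \frac{\left(-12 + 2\right)^{2} + \left(\frac{1}{2} - - \frac{5}{4}\right)}{0 + 3370} = \frac{\left(-10\right)^{2} + \left(\frac{1}{2} + \frac{5}{4}\right)}{3370} = \left(100 + \frac{7}{4}\right) \frac{1}{3370} = \frac{407}{4} \cdot \frac{1}{3370} = \frac{407}{13480}$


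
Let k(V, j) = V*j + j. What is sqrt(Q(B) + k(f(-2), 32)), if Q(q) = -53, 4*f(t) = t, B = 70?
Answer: I*sqrt(37) ≈ 6.0828*I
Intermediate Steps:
f(t) = t/4
k(V, j) = j + V*j
sqrt(Q(B) + k(f(-2), 32)) = sqrt(-53 + 32*(1 + (1/4)*(-2))) = sqrt(-53 + 32*(1 - 1/2)) = sqrt(-53 + 32*(1/2)) = sqrt(-53 + 16) = sqrt(-37) = I*sqrt(37)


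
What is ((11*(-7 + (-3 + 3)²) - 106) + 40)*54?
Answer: -7722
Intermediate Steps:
((11*(-7 + (-3 + 3)²) - 106) + 40)*54 = ((11*(-7 + 0²) - 106) + 40)*54 = ((11*(-7 + 0) - 106) + 40)*54 = ((11*(-7) - 106) + 40)*54 = ((-77 - 106) + 40)*54 = (-183 + 40)*54 = -143*54 = -7722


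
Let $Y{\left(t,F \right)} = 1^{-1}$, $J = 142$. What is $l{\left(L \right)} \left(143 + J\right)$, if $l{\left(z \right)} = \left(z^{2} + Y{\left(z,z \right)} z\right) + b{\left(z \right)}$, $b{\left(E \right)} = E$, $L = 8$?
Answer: $22800$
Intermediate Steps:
$Y{\left(t,F \right)} = 1$
$l{\left(z \right)} = z^{2} + 2 z$ ($l{\left(z \right)} = \left(z^{2} + 1 z\right) + z = \left(z^{2} + z\right) + z = \left(z + z^{2}\right) + z = z^{2} + 2 z$)
$l{\left(L \right)} \left(143 + J\right) = 8 \left(2 + 8\right) \left(143 + 142\right) = 8 \cdot 10 \cdot 285 = 80 \cdot 285 = 22800$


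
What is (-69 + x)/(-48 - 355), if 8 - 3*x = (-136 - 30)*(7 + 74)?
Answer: -1019/93 ≈ -10.957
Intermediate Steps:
x = 13454/3 (x = 8/3 - (-136 - 30)*(7 + 74)/3 = 8/3 - (-166)*81/3 = 8/3 - ⅓*(-13446) = 8/3 + 4482 = 13454/3 ≈ 4484.7)
(-69 + x)/(-48 - 355) = (-69 + 13454/3)/(-48 - 355) = (13247/3)/(-403) = (13247/3)*(-1/403) = -1019/93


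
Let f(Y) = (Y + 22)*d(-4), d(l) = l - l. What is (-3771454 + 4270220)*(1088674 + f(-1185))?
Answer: 542993576284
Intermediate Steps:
d(l) = 0
f(Y) = 0 (f(Y) = (Y + 22)*0 = (22 + Y)*0 = 0)
(-3771454 + 4270220)*(1088674 + f(-1185)) = (-3771454 + 4270220)*(1088674 + 0) = 498766*1088674 = 542993576284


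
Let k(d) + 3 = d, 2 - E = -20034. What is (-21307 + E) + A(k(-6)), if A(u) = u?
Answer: -1280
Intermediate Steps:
E = 20036 (E = 2 - 1*(-20034) = 2 + 20034 = 20036)
k(d) = -3 + d
(-21307 + E) + A(k(-6)) = (-21307 + 20036) + (-3 - 6) = -1271 - 9 = -1280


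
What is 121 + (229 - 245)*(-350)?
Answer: 5721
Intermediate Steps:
121 + (229 - 245)*(-350) = 121 - 16*(-350) = 121 + 5600 = 5721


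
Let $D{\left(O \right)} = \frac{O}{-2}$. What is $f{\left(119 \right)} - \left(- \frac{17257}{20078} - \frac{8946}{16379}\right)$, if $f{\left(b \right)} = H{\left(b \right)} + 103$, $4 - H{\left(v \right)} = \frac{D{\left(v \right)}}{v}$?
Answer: $\frac{17907229053}{164428781} \approx 108.91$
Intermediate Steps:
$D{\left(O \right)} = - \frac{O}{2}$ ($D{\left(O \right)} = O \left(- \frac{1}{2}\right) = - \frac{O}{2}$)
$H{\left(v \right)} = \frac{9}{2}$ ($H{\left(v \right)} = 4 - \frac{\left(- \frac{1}{2}\right) v}{v} = 4 - - \frac{1}{2} = 4 + \frac{1}{2} = \frac{9}{2}$)
$f{\left(b \right)} = \frac{215}{2}$ ($f{\left(b \right)} = \frac{9}{2} + 103 = \frac{215}{2}$)
$f{\left(119 \right)} - \left(- \frac{17257}{20078} - \frac{8946}{16379}\right) = \frac{215}{2} - \left(- \frac{17257}{20078} - \frac{8946}{16379}\right) = \frac{215}{2} - - \frac{462270191}{328857562} = \frac{215}{2} + \left(\frac{8946}{16379} + \frac{17257}{20078}\right) = \frac{215}{2} + \frac{462270191}{328857562} = \frac{17907229053}{164428781}$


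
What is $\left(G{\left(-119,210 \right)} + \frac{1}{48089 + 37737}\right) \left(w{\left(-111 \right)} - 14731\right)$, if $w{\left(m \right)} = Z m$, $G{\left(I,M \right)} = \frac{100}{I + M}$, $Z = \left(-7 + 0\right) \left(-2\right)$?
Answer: $- \frac{10751470995}{600782} \approx -17896.0$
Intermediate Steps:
$Z = 14$ ($Z = \left(-7\right) \left(-2\right) = 14$)
$w{\left(m \right)} = 14 m$
$\left(G{\left(-119,210 \right)} + \frac{1}{48089 + 37737}\right) \left(w{\left(-111 \right)} - 14731\right) = \left(\frac{100}{-119 + 210} + \frac{1}{48089 + 37737}\right) \left(14 \left(-111\right) - 14731\right) = \left(\frac{100}{91} + \frac{1}{85826}\right) \left(-1554 - 14731\right) = \left(100 \cdot \frac{1}{91} + \frac{1}{85826}\right) \left(-16285\right) = \left(\frac{100}{91} + \frac{1}{85826}\right) \left(-16285\right) = \frac{660207}{600782} \left(-16285\right) = - \frac{10751470995}{600782}$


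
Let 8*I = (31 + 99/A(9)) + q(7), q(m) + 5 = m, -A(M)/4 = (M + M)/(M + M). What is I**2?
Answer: 1089/1024 ≈ 1.0635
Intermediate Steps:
A(M) = -4 (A(M) = -4*(M + M)/(M + M) = -4*2*M/(2*M) = -4*2*M*1/(2*M) = -4*1 = -4)
q(m) = -5 + m
I = 33/32 (I = ((31 + 99/(-4)) + (-5 + 7))/8 = ((31 + 99*(-1/4)) + 2)/8 = ((31 - 99/4) + 2)/8 = (25/4 + 2)/8 = (1/8)*(33/4) = 33/32 ≈ 1.0313)
I**2 = (33/32)**2 = 1089/1024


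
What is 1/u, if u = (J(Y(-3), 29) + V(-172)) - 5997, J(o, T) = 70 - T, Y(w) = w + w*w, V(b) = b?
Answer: -1/6128 ≈ -0.00016319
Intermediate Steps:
Y(w) = w + w**2
u = -6128 (u = ((70 - 1*29) - 172) - 5997 = ((70 - 29) - 172) - 5997 = (41 - 172) - 5997 = -131 - 5997 = -6128)
1/u = 1/(-6128) = -1/6128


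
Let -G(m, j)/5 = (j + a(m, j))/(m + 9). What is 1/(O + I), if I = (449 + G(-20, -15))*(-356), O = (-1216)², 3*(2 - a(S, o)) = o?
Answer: 11/14521172 ≈ 7.5751e-7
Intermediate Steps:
a(S, o) = 2 - o/3
G(m, j) = -5*(2 + 2*j/3)/(9 + m) (G(m, j) = -5*(j + (2 - j/3))/(m + 9) = -5*(2 + 2*j/3)/(9 + m))
O = 1478656
I = -1744044/11 (I = (449 + 10*(-3 - 1*(-15))/(3*(9 - 20)))*(-356) = (449 + (10/3)*(-3 + 15)/(-11))*(-356) = (449 + (10/3)*(-1/11)*12)*(-356) = (449 - 40/11)*(-356) = (4899/11)*(-356) = -1744044/11 ≈ -1.5855e+5)
1/(O + I) = 1/(1478656 - 1744044/11) = 1/(14521172/11) = 11/14521172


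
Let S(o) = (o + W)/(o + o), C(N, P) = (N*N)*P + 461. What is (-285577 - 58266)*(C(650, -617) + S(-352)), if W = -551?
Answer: 63102120501967179/704 ≈ 8.9634e+13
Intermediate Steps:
C(N, P) = 461 + P*N**2 (C(N, P) = N**2*P + 461 = P*N**2 + 461 = 461 + P*N**2)
S(o) = (-551 + o)/(2*o) (S(o) = (o - 551)/(o + o) = (-551 + o)/((2*o)) = (-551 + o)*(1/(2*o)) = (-551 + o)/(2*o))
(-285577 - 58266)*(C(650, -617) + S(-352)) = (-285577 - 58266)*((461 - 617*650**2) + (1/2)*(-551 - 352)/(-352)) = -343843*((461 - 617*422500) + (1/2)*(-1/352)*(-903)) = -343843*((461 - 260682500) + 903/704) = -343843*(-260682039 + 903/704) = -343843*(-183520154553/704) = 63102120501967179/704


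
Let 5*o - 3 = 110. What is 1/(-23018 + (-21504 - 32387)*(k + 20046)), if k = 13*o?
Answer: -5/5480775899 ≈ -9.1228e-10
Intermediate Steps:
o = 113/5 (o = 3/5 + (1/5)*110 = 3/5 + 22 = 113/5 ≈ 22.600)
k = 1469/5 (k = 13*(113/5) = 1469/5 ≈ 293.80)
1/(-23018 + (-21504 - 32387)*(k + 20046)) = 1/(-23018 + (-21504 - 32387)*(1469/5 + 20046)) = 1/(-23018 - 53891*101699/5) = 1/(-23018 - 5480660809/5) = 1/(-5480775899/5) = -5/5480775899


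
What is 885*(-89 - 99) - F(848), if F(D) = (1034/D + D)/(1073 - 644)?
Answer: -10088072183/60632 ≈ -1.6638e+5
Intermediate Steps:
F(D) = D/429 + 94/(39*D) (F(D) = (D + 1034/D)/429 = (D + 1034/D)*(1/429) = D/429 + 94/(39*D))
885*(-89 - 99) - F(848) = 885*(-89 - 99) - (1034 + 848²)/(429*848) = 885*(-188) - (1034 + 719104)/(429*848) = -166380 - 720138/(429*848) = -166380 - 1*120023/60632 = -166380 - 120023/60632 = -10088072183/60632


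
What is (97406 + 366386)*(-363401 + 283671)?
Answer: -36978136160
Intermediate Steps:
(97406 + 366386)*(-363401 + 283671) = 463792*(-79730) = -36978136160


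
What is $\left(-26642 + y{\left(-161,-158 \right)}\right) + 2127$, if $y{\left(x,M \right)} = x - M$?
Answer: $-24518$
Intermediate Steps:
$\left(-26642 + y{\left(-161,-158 \right)}\right) + 2127 = \left(-26642 - 3\right) + 2127 = -26645 + 2127 = -24518$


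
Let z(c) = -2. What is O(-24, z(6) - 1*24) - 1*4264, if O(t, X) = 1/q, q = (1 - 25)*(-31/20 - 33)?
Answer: -17678539/4146 ≈ -4264.0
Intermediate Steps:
q = 4146/5 (q = -24*(-31*1/20 - 33) = -24*(-31/20 - 33) = -24*(-691/20) = 4146/5 ≈ 829.20)
O(t, X) = 5/4146 (O(t, X) = 1/(4146/5) = 5/4146)
O(-24, z(6) - 1*24) - 1*4264 = 5/4146 - 1*4264 = 5/4146 - 4264 = -17678539/4146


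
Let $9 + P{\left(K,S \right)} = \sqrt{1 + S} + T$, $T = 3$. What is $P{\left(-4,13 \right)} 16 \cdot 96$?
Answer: $-9216 + 1536 \sqrt{14} \approx -3468.8$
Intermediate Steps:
$P{\left(K,S \right)} = -6 + \sqrt{1 + S}$ ($P{\left(K,S \right)} = -9 + \left(\sqrt{1 + S} + 3\right) = -9 + \left(3 + \sqrt{1 + S}\right) = -6 + \sqrt{1 + S}$)
$P{\left(-4,13 \right)} 16 \cdot 96 = \left(-6 + \sqrt{1 + 13}\right) 16 \cdot 96 = \left(-6 + \sqrt{14}\right) 16 \cdot 96 = \left(-96 + 16 \sqrt{14}\right) 96 = -9216 + 1536 \sqrt{14}$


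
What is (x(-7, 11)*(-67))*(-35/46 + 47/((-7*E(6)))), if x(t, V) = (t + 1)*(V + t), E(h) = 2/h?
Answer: -5411724/161 ≈ -33613.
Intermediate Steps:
x(t, V) = (1 + t)*(V + t)
(x(-7, 11)*(-67))*(-35/46 + 47/((-7*E(6)))) = ((11 - 7 + (-7)² + 11*(-7))*(-67))*(-35/46 + 47/((-14/6))) = ((11 - 7 + 49 - 77)*(-67))*(-35*1/46 + 47/((-14/6))) = (-24*(-67))*(-35/46 + 47/((-7*⅓))) = 1608*(-35/46 + 47/(-7/3)) = 1608*(-35/46 + 47*(-3/7)) = 1608*(-35/46 - 141/7) = 1608*(-6731/322) = -5411724/161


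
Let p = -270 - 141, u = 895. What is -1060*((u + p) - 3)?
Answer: -509860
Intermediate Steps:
p = -411
-1060*((u + p) - 3) = -1060*((895 - 411) - 3) = -1060*(484 - 3) = -1060*481 = -509860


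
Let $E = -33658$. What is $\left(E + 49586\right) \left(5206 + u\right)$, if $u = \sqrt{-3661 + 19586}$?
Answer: $82921168 + 557480 \sqrt{13} \approx 8.4931 \cdot 10^{7}$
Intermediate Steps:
$u = 35 \sqrt{13}$ ($u = \sqrt{15925} = 35 \sqrt{13} \approx 126.19$)
$\left(E + 49586\right) \left(5206 + u\right) = \left(-33658 + 49586\right) \left(5206 + 35 \sqrt{13}\right) = 15928 \left(5206 + 35 \sqrt{13}\right) = 82921168 + 557480 \sqrt{13}$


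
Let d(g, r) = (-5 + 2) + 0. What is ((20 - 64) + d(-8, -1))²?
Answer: 2209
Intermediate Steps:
d(g, r) = -3 (d(g, r) = -3 + 0 = -3)
((20 - 64) + d(-8, -1))² = ((20 - 64) - 3)² = (-44 - 3)² = (-47)² = 2209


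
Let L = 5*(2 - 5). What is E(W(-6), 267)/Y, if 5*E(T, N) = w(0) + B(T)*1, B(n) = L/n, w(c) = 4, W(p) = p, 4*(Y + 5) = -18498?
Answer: -13/46295 ≈ -0.00028081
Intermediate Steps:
Y = -9259/2 (Y = -5 + (1/4)*(-18498) = -5 - 9249/2 = -9259/2 ≈ -4629.5)
L = -15 (L = 5*(-3) = -15)
B(n) = -15/n
E(T, N) = 4/5 - 3/T (E(T, N) = (4 - 15/T*1)/5 = (4 - 15/T)/5 = 4/5 - 3/T)
E(W(-6), 267)/Y = (4/5 - 3/(-6))/(-9259/2) = (4/5 - 3*(-1/6))*(-2/9259) = (4/5 + 1/2)*(-2/9259) = (13/10)*(-2/9259) = -13/46295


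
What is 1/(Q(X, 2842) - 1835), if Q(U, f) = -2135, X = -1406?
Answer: -1/3970 ≈ -0.00025189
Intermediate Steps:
1/(Q(X, 2842) - 1835) = 1/(-2135 - 1835) = 1/(-3970) = -1/3970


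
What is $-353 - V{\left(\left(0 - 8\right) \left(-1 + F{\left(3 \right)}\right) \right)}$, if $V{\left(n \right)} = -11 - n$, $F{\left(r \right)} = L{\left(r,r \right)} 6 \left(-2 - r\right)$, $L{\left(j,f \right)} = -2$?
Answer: $-814$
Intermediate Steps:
$F{\left(r \right)} = 24 + 12 r$ ($F{\left(r \right)} = \left(-2\right) 6 \left(-2 - r\right) = - 12 \left(-2 - r\right) = 24 + 12 r$)
$-353 - V{\left(\left(0 - 8\right) \left(-1 + F{\left(3 \right)}\right) \right)} = -353 - \left(-11 - \left(0 - 8\right) \left(-1 + \left(24 + 12 \cdot 3\right)\right)\right) = -353 - \left(-11 - - 8 \left(-1 + \left(24 + 36\right)\right)\right) = -353 - \left(-11 - - 8 \left(-1 + 60\right)\right) = -353 - \left(-11 - \left(-8\right) 59\right) = -353 - \left(-11 - -472\right) = -353 - \left(-11 + 472\right) = -353 - 461 = -814$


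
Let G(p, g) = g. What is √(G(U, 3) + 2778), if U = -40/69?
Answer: 3*√309 ≈ 52.735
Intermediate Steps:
U = -40/69 (U = -40*1/69 = -40/69 ≈ -0.57971)
√(G(U, 3) + 2778) = √(3 + 2778) = √2781 = 3*√309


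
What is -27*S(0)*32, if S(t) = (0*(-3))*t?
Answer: 0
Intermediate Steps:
S(t) = 0 (S(t) = 0*t = 0)
-27*S(0)*32 = -27*0*32 = 0*32 = 0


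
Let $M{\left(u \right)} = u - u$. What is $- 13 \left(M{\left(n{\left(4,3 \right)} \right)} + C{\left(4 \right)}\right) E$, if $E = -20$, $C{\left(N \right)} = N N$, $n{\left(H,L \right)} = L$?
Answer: $4160$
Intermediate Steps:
$M{\left(u \right)} = 0$
$C{\left(N \right)} = N^{2}$
$- 13 \left(M{\left(n{\left(4,3 \right)} \right)} + C{\left(4 \right)}\right) E = - 13 \left(0 + 4^{2}\right) \left(-20\right) = - 13 \left(0 + 16\right) \left(-20\right) = \left(-13\right) 16 \left(-20\right) = \left(-208\right) \left(-20\right) = 4160$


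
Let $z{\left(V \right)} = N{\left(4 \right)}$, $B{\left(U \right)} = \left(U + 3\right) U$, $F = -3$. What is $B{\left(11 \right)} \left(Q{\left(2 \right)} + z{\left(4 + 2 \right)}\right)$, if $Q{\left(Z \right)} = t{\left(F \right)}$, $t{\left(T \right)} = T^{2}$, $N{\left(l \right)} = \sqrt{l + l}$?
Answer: $1386 + 308 \sqrt{2} \approx 1821.6$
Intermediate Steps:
$N{\left(l \right)} = \sqrt{2} \sqrt{l}$ ($N{\left(l \right)} = \sqrt{2 l} = \sqrt{2} \sqrt{l}$)
$B{\left(U \right)} = U \left(3 + U\right)$ ($B{\left(U \right)} = \left(3 + U\right) U = U \left(3 + U\right)$)
$Q{\left(Z \right)} = 9$ ($Q{\left(Z \right)} = \left(-3\right)^{2} = 9$)
$z{\left(V \right)} = 2 \sqrt{2}$ ($z{\left(V \right)} = \sqrt{2} \sqrt{4} = \sqrt{2} \cdot 2 = 2 \sqrt{2}$)
$B{\left(11 \right)} \left(Q{\left(2 \right)} + z{\left(4 + 2 \right)}\right) = 11 \left(3 + 11\right) \left(9 + 2 \sqrt{2}\right) = 11 \cdot 14 \left(9 + 2 \sqrt{2}\right) = 154 \left(9 + 2 \sqrt{2}\right) = 1386 + 308 \sqrt{2}$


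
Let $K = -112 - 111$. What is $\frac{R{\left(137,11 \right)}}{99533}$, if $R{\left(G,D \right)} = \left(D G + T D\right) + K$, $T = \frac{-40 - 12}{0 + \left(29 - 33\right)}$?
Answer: $\frac{1427}{99533} \approx 0.014337$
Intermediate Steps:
$K = -223$
$T = 13$ ($T = - \frac{52}{0 + \left(29 - 33\right)} = - \frac{52}{0 - 4} = - \frac{52}{-4} = \left(-52\right) \left(- \frac{1}{4}\right) = 13$)
$R{\left(G,D \right)} = -223 + 13 D + D G$ ($R{\left(G,D \right)} = \left(D G + 13 D\right) - 223 = \left(13 D + D G\right) - 223 = -223 + 13 D + D G$)
$\frac{R{\left(137,11 \right)}}{99533} = \frac{-223 + 13 \cdot 11 + 11 \cdot 137}{99533} = \left(-223 + 143 + 1507\right) \frac{1}{99533} = 1427 \cdot \frac{1}{99533} = \frac{1427}{99533}$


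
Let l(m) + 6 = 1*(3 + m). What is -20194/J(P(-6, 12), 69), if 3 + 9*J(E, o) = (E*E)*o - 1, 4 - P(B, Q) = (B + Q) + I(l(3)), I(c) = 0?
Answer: -90873/136 ≈ -668.18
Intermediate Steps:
l(m) = -3 + m (l(m) = -6 + 1*(3 + m) = -6 + (3 + m) = -3 + m)
P(B, Q) = 4 - B - Q (P(B, Q) = 4 - ((B + Q) + 0) = 4 - (B + Q) = 4 + (-B - Q) = 4 - B - Q)
J(E, o) = -4/9 + o*E²/9 (J(E, o) = -⅓ + ((E*E)*o - 1)/9 = -⅓ + (E²*o - 1)/9 = -⅓ + (o*E² - 1)/9 = -⅓ + (-1 + o*E²)/9 = -⅓ + (-⅑ + o*E²/9) = -4/9 + o*E²/9)
-20194/J(P(-6, 12), 69) = -20194/(-4/9 + (⅑)*69*(4 - 1*(-6) - 1*12)²) = -20194/(-4/9 + (⅑)*69*(4 + 6 - 12)²) = -20194/(-4/9 + (⅑)*69*(-2)²) = -20194/(-4/9 + (⅑)*69*4) = -20194/(-4/9 + 92/3) = -20194/272/9 = -20194*9/272 = -90873/136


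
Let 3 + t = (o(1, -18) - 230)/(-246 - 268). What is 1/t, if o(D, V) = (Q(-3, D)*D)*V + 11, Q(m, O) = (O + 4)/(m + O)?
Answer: -257/684 ≈ -0.37573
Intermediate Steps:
Q(m, O) = (4 + O)/(O + m)
o(D, V) = 11 + D*V*(4 + D)/(-3 + D) (o(D, V) = (((4 + D)/(D - 3))*D)*V + 11 = (((4 + D)/(-3 + D))*D)*V + 11 = (D*(4 + D)/(-3 + D))*V + 11 = D*V*(4 + D)/(-3 + D) + 11 = 11 + D*V*(4 + D)/(-3 + D))
t = -684/257 (t = -3 + ((-33 + 11*1 + 1*(-18)*(4 + 1))/(-3 + 1) - 230)/(-246 - 268) = -3 + ((-33 + 11 + 1*(-18)*5)/(-2) - 230)/(-514) = -3 + (-(-33 + 11 - 90)/2 - 230)*(-1/514) = -3 + (-½*(-112) - 230)*(-1/514) = -3 + (56 - 230)*(-1/514) = -3 - 174*(-1/514) = -3 + 87/257 = -684/257 ≈ -2.6615)
1/t = 1/(-684/257) = -257/684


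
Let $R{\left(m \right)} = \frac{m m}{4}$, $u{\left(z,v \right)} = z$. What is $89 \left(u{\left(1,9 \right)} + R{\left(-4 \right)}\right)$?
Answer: $445$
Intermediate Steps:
$R{\left(m \right)} = \frac{m^{2}}{4}$ ($R{\left(m \right)} = m^{2} \cdot \frac{1}{4} = \frac{m^{2}}{4}$)
$89 \left(u{\left(1,9 \right)} + R{\left(-4 \right)}\right) = 89 \left(1 + \frac{\left(-4\right)^{2}}{4}\right) = 89 \left(1 + \frac{1}{4} \cdot 16\right) = 89 \left(1 + 4\right) = 89 \cdot 5 = 445$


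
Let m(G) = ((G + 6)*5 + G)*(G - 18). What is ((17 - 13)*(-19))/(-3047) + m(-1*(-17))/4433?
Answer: -5936/1227941 ≈ -0.0048341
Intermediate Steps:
m(G) = (-18 + G)*(30 + 6*G) (m(G) = ((6 + G)*5 + G)*(-18 + G) = ((30 + 5*G) + G)*(-18 + G) = (30 + 6*G)*(-18 + G) = (-18 + G)*(30 + 6*G))
((17 - 13)*(-19))/(-3047) + m(-1*(-17))/4433 = ((17 - 13)*(-19))/(-3047) + (-540 - (-78)*(-17) + 6*(-1*(-17))²)/4433 = (4*(-19))*(-1/3047) + (-540 - 78*17 + 6*17²)*(1/4433) = -76*(-1/3047) + (-540 - 1326 + 6*289)*(1/4433) = 76/3047 + (-540 - 1326 + 1734)*(1/4433) = 76/3047 - 132*1/4433 = 76/3047 - 12/403 = -5936/1227941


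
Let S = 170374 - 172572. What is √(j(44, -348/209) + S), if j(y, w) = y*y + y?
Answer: I*√218 ≈ 14.765*I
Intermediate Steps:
S = -2198
j(y, w) = y + y² (j(y, w) = y² + y = y + y²)
√(j(44, -348/209) + S) = √(44*(1 + 44) - 2198) = √(44*45 - 2198) = √(1980 - 2198) = √(-218) = I*√218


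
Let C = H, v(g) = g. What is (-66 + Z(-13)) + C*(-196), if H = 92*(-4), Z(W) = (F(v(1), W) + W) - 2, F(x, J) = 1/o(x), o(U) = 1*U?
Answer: 72048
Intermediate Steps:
o(U) = U
F(x, J) = 1/x
Z(W) = -1 + W (Z(W) = (1/1 + W) - 2 = (1 + W) - 2 = -1 + W)
H = -368
C = -368
(-66 + Z(-13)) + C*(-196) = (-66 + (-1 - 13)) - 368*(-196) = (-66 - 14) + 72128 = -80 + 72128 = 72048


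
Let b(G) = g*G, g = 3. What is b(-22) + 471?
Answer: 405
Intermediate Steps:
b(G) = 3*G
b(-22) + 471 = 3*(-22) + 471 = -66 + 471 = 405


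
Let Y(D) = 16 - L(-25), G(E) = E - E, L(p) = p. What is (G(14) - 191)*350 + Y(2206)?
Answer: -66809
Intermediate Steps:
G(E) = 0
Y(D) = 41 (Y(D) = 16 - 1*(-25) = 16 + 25 = 41)
(G(14) - 191)*350 + Y(2206) = (0 - 191)*350 + 41 = -191*350 + 41 = -66850 + 41 = -66809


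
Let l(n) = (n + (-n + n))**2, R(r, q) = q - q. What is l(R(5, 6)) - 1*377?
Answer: -377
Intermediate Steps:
R(r, q) = 0
l(n) = n**2 (l(n) = (n + 0)**2 = n**2)
l(R(5, 6)) - 1*377 = 0**2 - 1*377 = 0 - 377 = -377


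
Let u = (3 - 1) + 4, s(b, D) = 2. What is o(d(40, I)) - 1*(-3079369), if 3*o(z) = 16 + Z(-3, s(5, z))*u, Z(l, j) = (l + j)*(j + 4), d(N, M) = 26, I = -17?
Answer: 9238087/3 ≈ 3.0794e+6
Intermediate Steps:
u = 6 (u = 2 + 4 = 6)
Z(l, j) = (4 + j)*(j + l) (Z(l, j) = (j + l)*(4 + j) = (4 + j)*(j + l))
o(z) = -20/3 (o(z) = (16 + (2² + 4*2 + 4*(-3) + 2*(-3))*6)/3 = (16 + (4 + 8 - 12 - 6)*6)/3 = (16 - 6*6)/3 = (16 - 36)/3 = (⅓)*(-20) = -20/3)
o(d(40, I)) - 1*(-3079369) = -20/3 - 1*(-3079369) = -20/3 + 3079369 = 9238087/3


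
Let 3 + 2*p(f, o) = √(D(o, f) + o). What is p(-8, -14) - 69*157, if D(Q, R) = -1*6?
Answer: -21669/2 + I*√5 ≈ -10835.0 + 2.2361*I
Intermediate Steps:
D(Q, R) = -6
p(f, o) = -3/2 + √(-6 + o)/2
p(-8, -14) - 69*157 = (-3/2 + √(-6 - 14)/2) - 69*157 = (-3/2 + √(-20)/2) - 10833 = (-3/2 + (2*I*√5)/2) - 10833 = (-3/2 + I*√5) - 10833 = -21669/2 + I*√5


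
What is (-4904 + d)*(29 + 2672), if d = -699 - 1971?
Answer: -20457374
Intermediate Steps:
d = -2670
(-4904 + d)*(29 + 2672) = (-4904 - 2670)*(29 + 2672) = -7574*2701 = -20457374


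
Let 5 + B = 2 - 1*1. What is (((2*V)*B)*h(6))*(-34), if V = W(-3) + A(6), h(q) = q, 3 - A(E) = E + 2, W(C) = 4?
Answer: -1632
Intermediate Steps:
A(E) = 1 - E (A(E) = 3 - (E + 2) = 3 - (2 + E) = 3 + (-2 - E) = 1 - E)
B = -4 (B = -5 + (2 - 1*1) = -5 + (2 - 1) = -5 + 1 = -4)
V = -1 (V = 4 + (1 - 1*6) = 4 + (1 - 6) = 4 - 5 = -1)
(((2*V)*B)*h(6))*(-34) = (((2*(-1))*(-4))*6)*(-34) = (-2*(-4)*6)*(-34) = (8*6)*(-34) = 48*(-34) = -1632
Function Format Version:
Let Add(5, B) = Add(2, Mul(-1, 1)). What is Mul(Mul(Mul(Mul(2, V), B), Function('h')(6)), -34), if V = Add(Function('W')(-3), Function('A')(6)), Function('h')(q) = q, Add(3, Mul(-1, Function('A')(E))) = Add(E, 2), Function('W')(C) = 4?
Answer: -1632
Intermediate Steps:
Function('A')(E) = Add(1, Mul(-1, E)) (Function('A')(E) = Add(3, Mul(-1, Add(E, 2))) = Add(3, Mul(-1, Add(2, E))) = Add(3, Add(-2, Mul(-1, E))) = Add(1, Mul(-1, E)))
B = -4 (B = Add(-5, Add(2, Mul(-1, 1))) = Add(-5, Add(2, -1)) = Add(-5, 1) = -4)
V = -1 (V = Add(4, Add(1, Mul(-1, 6))) = Add(4, Add(1, -6)) = Add(4, -5) = -1)
Mul(Mul(Mul(Mul(2, V), B), Function('h')(6)), -34) = Mul(Mul(Mul(Mul(2, -1), -4), 6), -34) = Mul(Mul(Mul(-2, -4), 6), -34) = Mul(Mul(8, 6), -34) = Mul(48, -34) = -1632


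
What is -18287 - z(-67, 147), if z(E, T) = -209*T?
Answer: 12436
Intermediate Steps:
-18287 - z(-67, 147) = -18287 - (-209)*147 = -18287 - 1*(-30723) = -18287 + 30723 = 12436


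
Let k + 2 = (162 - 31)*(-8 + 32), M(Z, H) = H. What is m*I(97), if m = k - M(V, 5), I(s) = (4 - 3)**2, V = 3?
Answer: 3137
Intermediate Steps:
I(s) = 1 (I(s) = 1**2 = 1)
k = 3142 (k = -2 + (162 - 31)*(-8 + 32) = -2 + 131*24 = -2 + 3144 = 3142)
m = 3137 (m = 3142 - 1*5 = 3142 - 5 = 3137)
m*I(97) = 3137*1 = 3137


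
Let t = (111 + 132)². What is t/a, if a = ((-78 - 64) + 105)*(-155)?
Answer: 59049/5735 ≈ 10.296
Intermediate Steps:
t = 59049 (t = 243² = 59049)
a = 5735 (a = (-142 + 105)*(-155) = -37*(-155) = 5735)
t/a = 59049/5735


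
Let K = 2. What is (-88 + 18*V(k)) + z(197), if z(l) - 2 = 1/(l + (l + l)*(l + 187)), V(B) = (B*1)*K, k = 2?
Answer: -2120901/151493 ≈ -14.000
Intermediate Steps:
V(B) = 2*B (V(B) = (B*1)*2 = B*2 = 2*B)
z(l) = 2 + 1/(l + 2*l*(187 + l)) (z(l) = 2 + 1/(l + (l + l)*(l + 187)) = 2 + 1/(l + (2*l)*(187 + l)) = 2 + 1/(l + 2*l*(187 + l)))
(-88 + 18*V(k)) + z(197) = (-88 + 18*(2*2)) + (1 + 4*197² + 750*197)/(197*(375 + 2*197)) = (-88 + 18*4) + (1 + 4*38809 + 147750)/(197*(375 + 394)) = (-88 + 72) + (1/197)*(1 + 155236 + 147750)/769 = -16 + (1/197)*(1/769)*302987 = -16 + 302987/151493 = -2120901/151493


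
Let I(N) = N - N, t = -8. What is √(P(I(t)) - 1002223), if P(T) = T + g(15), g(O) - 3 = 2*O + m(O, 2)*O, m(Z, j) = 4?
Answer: I*√1002130 ≈ 1001.1*I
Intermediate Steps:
I(N) = 0
g(O) = 3 + 6*O (g(O) = 3 + (2*O + 4*O) = 3 + 6*O)
P(T) = 93 + T (P(T) = T + (3 + 6*15) = T + (3 + 90) = T + 93 = 93 + T)
√(P(I(t)) - 1002223) = √((93 + 0) - 1002223) = √(93 - 1002223) = √(-1002130) = I*√1002130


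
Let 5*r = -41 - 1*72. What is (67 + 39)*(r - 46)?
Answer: -36358/5 ≈ -7271.6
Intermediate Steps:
r = -113/5 (r = (-41 - 1*72)/5 = (-41 - 72)/5 = (⅕)*(-113) = -113/5 ≈ -22.600)
(67 + 39)*(r - 46) = (67 + 39)*(-113/5 - 46) = 106*(-343/5) = -36358/5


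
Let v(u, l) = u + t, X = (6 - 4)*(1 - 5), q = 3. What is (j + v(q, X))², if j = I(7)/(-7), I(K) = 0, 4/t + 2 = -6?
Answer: 25/4 ≈ 6.2500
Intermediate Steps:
t = -½ (t = 4/(-2 - 6) = 4/(-8) = 4*(-⅛) = -½ ≈ -0.50000)
X = -8 (X = 2*(-4) = -8)
v(u, l) = -½ + u (v(u, l) = u - ½ = -½ + u)
j = 0 (j = 0/(-7) = 0*(-⅐) = 0)
(j + v(q, X))² = (0 + (-½ + 3))² = (0 + 5/2)² = (5/2)² = 25/4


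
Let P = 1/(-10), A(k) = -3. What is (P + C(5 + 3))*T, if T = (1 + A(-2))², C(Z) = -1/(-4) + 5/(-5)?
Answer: -17/5 ≈ -3.4000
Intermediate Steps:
P = -⅒ ≈ -0.10000
C(Z) = -¾ (C(Z) = -1*(-¼) + 5*(-⅕) = ¼ - 1 = -¾)
T = 4 (T = (1 - 3)² = (-2)² = 4)
(P + C(5 + 3))*T = (-⅒ - ¾)*4 = -17/20*4 = -17/5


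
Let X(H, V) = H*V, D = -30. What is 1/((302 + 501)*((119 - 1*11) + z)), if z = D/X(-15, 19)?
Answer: 19/1649362 ≈ 1.1520e-5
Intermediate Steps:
z = 2/19 (z = -30/((-15*19)) = -30/(-285) = -30*(-1/285) = 2/19 ≈ 0.10526)
1/((302 + 501)*((119 - 1*11) + z)) = 1/((302 + 501)*((119 - 1*11) + 2/19)) = 1/(803*((119 - 11) + 2/19)) = 1/(803*(108 + 2/19)) = 1/(803*(2054/19)) = 1/(1649362/19) = 19/1649362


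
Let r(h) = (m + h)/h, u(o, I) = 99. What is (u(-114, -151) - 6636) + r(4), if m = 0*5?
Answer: -6536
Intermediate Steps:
m = 0
r(h) = 1 (r(h) = (0 + h)/h = h/h = 1)
(u(-114, -151) - 6636) + r(4) = (99 - 6636) + 1 = -6537 + 1 = -6536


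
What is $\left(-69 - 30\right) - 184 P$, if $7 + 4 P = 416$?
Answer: $-18913$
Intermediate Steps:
$P = \frac{409}{4}$ ($P = - \frac{7}{4} + \frac{1}{4} \cdot 416 = - \frac{7}{4} + 104 = \frac{409}{4} \approx 102.25$)
$\left(-69 - 30\right) - 184 P = \left(-69 - 30\right) - 18814 = -99 - 18814 = -18913$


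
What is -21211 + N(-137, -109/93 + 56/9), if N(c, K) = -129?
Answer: -21340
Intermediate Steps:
-21211 + N(-137, -109/93 + 56/9) = -21211 - 129 = -21340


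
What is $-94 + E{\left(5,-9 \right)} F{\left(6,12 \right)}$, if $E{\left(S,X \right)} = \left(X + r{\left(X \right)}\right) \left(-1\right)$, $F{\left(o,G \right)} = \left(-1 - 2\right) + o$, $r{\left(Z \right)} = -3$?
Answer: $-58$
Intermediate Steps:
$F{\left(o,G \right)} = -3 + o$
$E{\left(S,X \right)} = 3 - X$ ($E{\left(S,X \right)} = \left(X - 3\right) \left(-1\right) = \left(-3 + X\right) \left(-1\right) = 3 - X$)
$-94 + E{\left(5,-9 \right)} F{\left(6,12 \right)} = -94 + \left(3 - -9\right) \left(-3 + 6\right) = -94 + \left(3 + 9\right) 3 = -94 + 12 \cdot 3 = -94 + 36 = -58$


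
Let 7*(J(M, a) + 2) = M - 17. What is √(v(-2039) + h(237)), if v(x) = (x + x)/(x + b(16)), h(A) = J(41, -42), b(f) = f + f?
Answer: 2*√18972394/4683 ≈ 1.8602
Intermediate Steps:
b(f) = 2*f
J(M, a) = -31/7 + M/7 (J(M, a) = -2 + (M - 17)/7 = -2 + (-17 + M)/7 = -2 + (-17/7 + M/7) = -31/7 + M/7)
h(A) = 10/7 (h(A) = -31/7 + (⅐)*41 = -31/7 + 41/7 = 10/7)
v(x) = 2*x/(32 + x) (v(x) = (x + x)/(x + 2*16) = (2*x)/(x + 32) = (2*x)/(32 + x) = 2*x/(32 + x))
√(v(-2039) + h(237)) = √(2*(-2039)/(32 - 2039) + 10/7) = √(2*(-2039)/(-2007) + 10/7) = √(2*(-2039)*(-1/2007) + 10/7) = √(4078/2007 + 10/7) = √(48616/14049) = 2*√18972394/4683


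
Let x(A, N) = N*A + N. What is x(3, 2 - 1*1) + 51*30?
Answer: 1534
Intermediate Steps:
x(A, N) = N + A*N (x(A, N) = A*N + N = N + A*N)
x(3, 2 - 1*1) + 51*30 = (2 - 1*1)*(1 + 3) + 51*30 = (2 - 1)*4 + 1530 = 1*4 + 1530 = 4 + 1530 = 1534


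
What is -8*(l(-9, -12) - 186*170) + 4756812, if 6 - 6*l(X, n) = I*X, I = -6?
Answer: 5009836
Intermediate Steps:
l(X, n) = 1 + X (l(X, n) = 1 - (-1)*X = 1 + X)
-8*(l(-9, -12) - 186*170) + 4756812 = -8*((1 - 9) - 186*170) + 4756812 = -8*(-8 - 31620) + 4756812 = -8*(-31628) + 4756812 = 253024 + 4756812 = 5009836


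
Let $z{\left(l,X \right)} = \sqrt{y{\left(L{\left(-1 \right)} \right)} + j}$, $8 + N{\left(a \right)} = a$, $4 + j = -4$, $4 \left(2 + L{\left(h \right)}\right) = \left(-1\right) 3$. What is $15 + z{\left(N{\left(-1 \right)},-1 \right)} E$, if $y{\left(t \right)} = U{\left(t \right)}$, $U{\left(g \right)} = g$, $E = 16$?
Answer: $15 + 8 i \sqrt{43} \approx 15.0 + 52.46 i$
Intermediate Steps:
$L{\left(h \right)} = - \frac{11}{4}$ ($L{\left(h \right)} = -2 + \frac{\left(-1\right) 3}{4} = -2 + \frac{1}{4} \left(-3\right) = -2 - \frac{3}{4} = - \frac{11}{4}$)
$j = -8$ ($j = -4 - 4 = -8$)
$y{\left(t \right)} = t$
$N{\left(a \right)} = -8 + a$
$z{\left(l,X \right)} = \frac{i \sqrt{43}}{2}$ ($z{\left(l,X \right)} = \sqrt{- \frac{11}{4} - 8} = \sqrt{- \frac{43}{4}} = \frac{i \sqrt{43}}{2}$)
$15 + z{\left(N{\left(-1 \right)},-1 \right)} E = 15 + \frac{i \sqrt{43}}{2} \cdot 16 = 15 + 8 i \sqrt{43}$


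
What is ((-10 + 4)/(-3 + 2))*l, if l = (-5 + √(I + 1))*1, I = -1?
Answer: -30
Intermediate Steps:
l = -5 (l = (-5 + √(-1 + 1))*1 = (-5 + √0)*1 = (-5 + 0)*1 = -5*1 = -5)
((-10 + 4)/(-3 + 2))*l = ((-10 + 4)/(-3 + 2))*(-5) = -6/(-1)*(-5) = -6*(-1)*(-5) = 6*(-5) = -30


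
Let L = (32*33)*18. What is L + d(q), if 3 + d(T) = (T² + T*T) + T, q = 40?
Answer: 22245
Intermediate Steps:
L = 19008 (L = 1056*18 = 19008)
d(T) = -3 + T + 2*T² (d(T) = -3 + ((T² + T*T) + T) = -3 + ((T² + T²) + T) = -3 + (2*T² + T) = -3 + (T + 2*T²) = -3 + T + 2*T²)
L + d(q) = 19008 + (-3 + 40 + 2*40²) = 19008 + (-3 + 40 + 2*1600) = 19008 + (-3 + 40 + 3200) = 19008 + 3237 = 22245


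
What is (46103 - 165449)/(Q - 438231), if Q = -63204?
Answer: 39782/167145 ≈ 0.23801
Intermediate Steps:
(46103 - 165449)/(Q - 438231) = (46103 - 165449)/(-63204 - 438231) = -119346/(-501435) = -119346*(-1/501435) = 39782/167145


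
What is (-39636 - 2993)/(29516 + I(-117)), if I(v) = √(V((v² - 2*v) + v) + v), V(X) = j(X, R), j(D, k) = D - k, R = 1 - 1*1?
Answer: -42629/29633 ≈ -1.4386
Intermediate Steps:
R = 0 (R = 1 - 1 = 0)
V(X) = X (V(X) = X - 1*0 = X + 0 = X)
I(v) = √(v²) (I(v) = √(((v² - 2*v) + v) + v) = √((v² - v) + v) = √(v²))
(-39636 - 2993)/(29516 + I(-117)) = (-39636 - 2993)/(29516 + √((-117)²)) = -42629/(29516 + √13689) = -42629/(29516 + 117) = -42629/29633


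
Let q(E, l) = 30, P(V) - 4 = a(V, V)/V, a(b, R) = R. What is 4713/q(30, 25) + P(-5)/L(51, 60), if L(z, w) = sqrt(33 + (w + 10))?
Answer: 1571/10 + 5*sqrt(103)/103 ≈ 157.59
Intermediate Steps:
P(V) = 5 (P(V) = 4 + V/V = 4 + 1 = 5)
L(z, w) = sqrt(43 + w) (L(z, w) = sqrt(33 + (10 + w)) = sqrt(43 + w))
4713/q(30, 25) + P(-5)/L(51, 60) = 4713/30 + 5/(sqrt(43 + 60)) = 4713*(1/30) + 5/(sqrt(103)) = 1571/10 + 5*(sqrt(103)/103) = 1571/10 + 5*sqrt(103)/103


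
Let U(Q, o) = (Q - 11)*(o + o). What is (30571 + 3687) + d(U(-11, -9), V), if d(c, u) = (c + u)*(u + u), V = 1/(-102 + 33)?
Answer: 163047692/4761 ≈ 34247.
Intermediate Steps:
V = -1/69 (V = 1/(-69) = -1/69 ≈ -0.014493)
U(Q, o) = 2*o*(-11 + Q) (U(Q, o) = (-11 + Q)*(2*o) = 2*o*(-11 + Q))
d(c, u) = 2*u*(c + u) (d(c, u) = (c + u)*(2*u) = 2*u*(c + u))
(30571 + 3687) + d(U(-11, -9), V) = (30571 + 3687) + 2*(-1/69)*(2*(-9)*(-11 - 11) - 1/69) = 34258 + 2*(-1/69)*(2*(-9)*(-22) - 1/69) = 34258 + 2*(-1/69)*(396 - 1/69) = 34258 + 2*(-1/69)*(27323/69) = 34258 - 54646/4761 = 163047692/4761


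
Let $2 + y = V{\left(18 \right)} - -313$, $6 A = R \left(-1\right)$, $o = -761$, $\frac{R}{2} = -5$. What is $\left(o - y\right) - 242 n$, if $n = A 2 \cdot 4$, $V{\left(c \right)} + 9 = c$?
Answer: $- \frac{12923}{3} \approx -4307.7$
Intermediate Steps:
$R = -10$ ($R = 2 \left(-5\right) = -10$)
$V{\left(c \right)} = -9 + c$
$A = \frac{5}{3}$ ($A = \frac{\left(-10\right) \left(-1\right)}{6} = \frac{1}{6} \cdot 10 = \frac{5}{3} \approx 1.6667$)
$n = \frac{40}{3}$ ($n = \frac{5}{3} \cdot 2 \cdot 4 = \frac{10}{3} \cdot 4 = \frac{40}{3} \approx 13.333$)
$y = 320$ ($y = -2 + \left(\left(-9 + 18\right) - -313\right) = -2 + \left(9 + 313\right) = -2 + 322 = 320$)
$\left(o - y\right) - 242 n = \left(-761 - 320\right) - \frac{9680}{3} = -1081 - \frac{9680}{3} = - \frac{12923}{3}$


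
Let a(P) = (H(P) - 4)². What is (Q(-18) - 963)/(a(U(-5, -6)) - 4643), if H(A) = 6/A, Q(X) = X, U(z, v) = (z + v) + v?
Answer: 283509/1336351 ≈ 0.21215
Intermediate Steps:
U(z, v) = z + 2*v (U(z, v) = (v + z) + v = z + 2*v)
a(P) = (-4 + 6/P)² (a(P) = (6/P - 4)² = (-4 + 6/P)²)
(Q(-18) - 963)/(a(U(-5, -6)) - 4643) = (-18 - 963)/((4 - 6/(-5 + 2*(-6)))² - 4643) = -981/((4 - 6/(-5 - 12))² - 4643) = -981/((4 - 6/(-17))² - 4643) = -981/((4 - 6*(-1/17))² - 4643) = -981/((4 + 6/17)² - 4643) = -981/((74/17)² - 4643) = -981/(5476/289 - 4643) = -981/(-1336351/289) = -981*(-289/1336351) = 283509/1336351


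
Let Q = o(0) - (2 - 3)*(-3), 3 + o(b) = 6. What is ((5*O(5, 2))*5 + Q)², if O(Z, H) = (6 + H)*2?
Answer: 160000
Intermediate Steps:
o(b) = 3 (o(b) = -3 + 6 = 3)
O(Z, H) = 12 + 2*H
Q = 0 (Q = 3 - (2 - 3)*(-3) = 3 - (-1)*(-3) = 3 - 1*3 = 3 - 3 = 0)
((5*O(5, 2))*5 + Q)² = ((5*(12 + 2*2))*5 + 0)² = ((5*(12 + 4))*5 + 0)² = ((5*16)*5 + 0)² = (80*5 + 0)² = (400 + 0)² = 400² = 160000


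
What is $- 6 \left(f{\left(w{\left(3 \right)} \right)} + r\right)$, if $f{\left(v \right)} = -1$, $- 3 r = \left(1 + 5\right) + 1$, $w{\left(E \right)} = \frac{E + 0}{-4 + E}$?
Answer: $20$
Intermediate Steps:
$w{\left(E \right)} = \frac{E}{-4 + E}$
$r = - \frac{7}{3}$ ($r = - \frac{\left(1 + 5\right) + 1}{3} = - \frac{6 + 1}{3} = \left(- \frac{1}{3}\right) 7 = - \frac{7}{3} \approx -2.3333$)
$- 6 \left(f{\left(w{\left(3 \right)} \right)} + r\right) = - 6 \left(-1 - \frac{7}{3}\right) = \left(-6\right) \left(- \frac{10}{3}\right) = 20$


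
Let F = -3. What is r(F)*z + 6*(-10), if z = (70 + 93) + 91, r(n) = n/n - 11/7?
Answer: -1436/7 ≈ -205.14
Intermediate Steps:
r(n) = -4/7 (r(n) = 1 - 11*⅐ = 1 - 11/7 = -4/7)
z = 254 (z = 163 + 91 = 254)
r(F)*z + 6*(-10) = -4/7*254 + 6*(-10) = -1016/7 - 60 = -1436/7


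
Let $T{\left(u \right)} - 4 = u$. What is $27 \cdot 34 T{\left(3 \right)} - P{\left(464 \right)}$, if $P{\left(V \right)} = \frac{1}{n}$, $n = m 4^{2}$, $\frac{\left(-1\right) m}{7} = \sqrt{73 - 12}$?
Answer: $6426 + \frac{\sqrt{61}}{6832} \approx 6426.0$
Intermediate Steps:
$T{\left(u \right)} = 4 + u$
$m = - 7 \sqrt{61}$ ($m = - 7 \sqrt{73 - 12} = - 7 \sqrt{61} \approx -54.672$)
$n = - 112 \sqrt{61}$ ($n = - 7 \sqrt{61} \cdot 4^{2} = - 7 \sqrt{61} \cdot 16 = - 112 \sqrt{61} \approx -874.75$)
$P{\left(V \right)} = - \frac{\sqrt{61}}{6832}$ ($P{\left(V \right)} = \frac{1}{\left(-112\right) \sqrt{61}} = - \frac{\sqrt{61}}{6832}$)
$27 \cdot 34 T{\left(3 \right)} - P{\left(464 \right)} = 27 \cdot 34 \left(4 + 3\right) - - \frac{\sqrt{61}}{6832} = 918 \cdot 7 + \frac{\sqrt{61}}{6832} = 6426 + \frac{\sqrt{61}}{6832}$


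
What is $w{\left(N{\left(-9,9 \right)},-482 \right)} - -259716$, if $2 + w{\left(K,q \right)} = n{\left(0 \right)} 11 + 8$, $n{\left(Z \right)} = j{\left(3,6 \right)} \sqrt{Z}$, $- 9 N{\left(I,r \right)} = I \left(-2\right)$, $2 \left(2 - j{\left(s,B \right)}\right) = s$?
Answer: $259722$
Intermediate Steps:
$j{\left(s,B \right)} = 2 - \frac{s}{2}$
$N{\left(I,r \right)} = \frac{2 I}{9}$ ($N{\left(I,r \right)} = - \frac{I \left(-2\right)}{9} = - \frac{\left(-2\right) I}{9} = \frac{2 I}{9}$)
$n{\left(Z \right)} = \frac{\sqrt{Z}}{2}$ ($n{\left(Z \right)} = \left(2 - \frac{3}{2}\right) \sqrt{Z} = \frac{\sqrt{Z}}{2}$)
$w{\left(K,q \right)} = 6$ ($w{\left(K,q \right)} = -2 + \left(\frac{\sqrt{0}}{2} \cdot 11 + 8\right) = -2 + \left(\frac{1}{2} \cdot 0 \cdot 11 + 8\right) = -2 + \left(0 \cdot 11 + 8\right) = -2 + \left(0 + 8\right) = -2 + 8 = 6$)
$w{\left(N{\left(-9,9 \right)},-482 \right)} - -259716 = 6 - -259716 = 6 + 259716 = 259722$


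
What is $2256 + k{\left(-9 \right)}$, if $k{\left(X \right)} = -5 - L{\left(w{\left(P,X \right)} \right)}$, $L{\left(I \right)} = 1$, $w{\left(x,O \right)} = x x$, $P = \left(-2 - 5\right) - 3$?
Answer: $2250$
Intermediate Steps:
$P = -10$ ($P = -7 - 3 = -10$)
$w{\left(x,O \right)} = x^{2}$
$k{\left(X \right)} = -6$ ($k{\left(X \right)} = -5 - 1 = -6$)
$2256 + k{\left(-9 \right)} = 2256 - 6 = 2250$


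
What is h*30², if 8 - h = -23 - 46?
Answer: 69300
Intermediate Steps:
h = 77 (h = 8 - (-23 - 46) = 8 - 1*(-69) = 8 + 69 = 77)
h*30² = 77*30² = 77*900 = 69300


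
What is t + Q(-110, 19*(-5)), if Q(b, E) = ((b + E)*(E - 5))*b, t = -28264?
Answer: -2283264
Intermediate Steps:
Q(b, E) = b*(-5 + E)*(E + b) (Q(b, E) = ((E + b)*(-5 + E))*b = ((-5 + E)*(E + b))*b = b*(-5 + E)*(E + b))
t + Q(-110, 19*(-5)) = -28264 - 110*((19*(-5))² - 95*(-5) - 5*(-110) + (19*(-5))*(-110)) = -28264 - 110*((-95)² - 5*(-95) + 550 - 95*(-110)) = -28264 - 110*(9025 + 475 + 550 + 10450) = -28264 - 110*20500 = -28264 - 2255000 = -2283264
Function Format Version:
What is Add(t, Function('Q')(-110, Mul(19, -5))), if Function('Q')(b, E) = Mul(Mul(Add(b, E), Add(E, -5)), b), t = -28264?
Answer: -2283264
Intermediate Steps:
Function('Q')(b, E) = Mul(b, Add(-5, E), Add(E, b)) (Function('Q')(b, E) = Mul(Mul(Add(E, b), Add(-5, E)), b) = Mul(Mul(Add(-5, E), Add(E, b)), b) = Mul(b, Add(-5, E), Add(E, b)))
Add(t, Function('Q')(-110, Mul(19, -5))) = Add(-28264, Mul(-110, Add(Pow(Mul(19, -5), 2), Mul(-5, Mul(19, -5)), Mul(-5, -110), Mul(Mul(19, -5), -110)))) = Add(-28264, Mul(-110, Add(Pow(-95, 2), Mul(-5, -95), 550, Mul(-95, -110)))) = Add(-28264, Mul(-110, Add(9025, 475, 550, 10450))) = Add(-28264, Mul(-110, 20500)) = Add(-28264, -2255000) = -2283264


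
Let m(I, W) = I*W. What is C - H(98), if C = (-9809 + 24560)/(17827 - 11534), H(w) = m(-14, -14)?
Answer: -1218677/6293 ≈ -193.66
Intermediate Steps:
H(w) = 196 (H(w) = -14*(-14) = 196)
C = 14751/6293 ≈ 2.3440
C - H(98) = 14751/6293 - 1*196 = 14751/6293 - 196 = -1218677/6293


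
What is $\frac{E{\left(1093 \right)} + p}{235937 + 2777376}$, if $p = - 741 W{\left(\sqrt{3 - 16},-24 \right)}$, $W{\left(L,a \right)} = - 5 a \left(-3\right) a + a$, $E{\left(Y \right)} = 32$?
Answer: $- \frac{6384424}{3013313} \approx -2.1187$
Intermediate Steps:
$W{\left(L,a \right)} = a + 15 a^{2}$ ($W{\left(L,a \right)} = 15 a a + a = 15 a^{2} + a = a + 15 a^{2}$)
$p = -6384456$ ($p = - 741 \left(- 24 \left(1 + 15 \left(-24\right)\right)\right) = - 741 \left(- 24 \left(1 - 360\right)\right) = - 741 \left(\left(-24\right) \left(-359\right)\right) = \left(-741\right) 8616 = -6384456$)
$\frac{E{\left(1093 \right)} + p}{235937 + 2777376} = \frac{32 - 6384456}{235937 + 2777376} = - \frac{6384424}{3013313}$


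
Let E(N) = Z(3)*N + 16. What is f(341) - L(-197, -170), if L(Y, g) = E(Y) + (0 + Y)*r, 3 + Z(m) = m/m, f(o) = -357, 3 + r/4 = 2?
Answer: -1555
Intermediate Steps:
r = -4 (r = -12 + 4*2 = -12 + 8 = -4)
Z(m) = -2 (Z(m) = -3 + m/m = -3 + 1 = -2)
E(N) = 16 - 2*N (E(N) = -2*N + 16 = 16 - 2*N)
L(Y, g) = 16 - 6*Y (L(Y, g) = (16 - 2*Y) + (0 + Y)*(-4) = (16 - 2*Y) + Y*(-4) = (16 - 2*Y) - 4*Y = 16 - 6*Y)
f(341) - L(-197, -170) = -357 - (16 - 6*(-197)) = -357 - (16 + 1182) = -357 - 1*1198 = -357 - 1198 = -1555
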